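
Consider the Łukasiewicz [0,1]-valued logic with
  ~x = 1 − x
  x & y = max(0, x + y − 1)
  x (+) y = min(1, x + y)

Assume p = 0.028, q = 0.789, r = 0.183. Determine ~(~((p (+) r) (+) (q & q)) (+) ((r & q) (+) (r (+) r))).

0.423

p (+) r = min(1, 0.028 + 0.183) = min(1, 0.211) = 0.211
q & q = max(0, 0.789 + 0.789 − 1) = max(0, 0.578) = 0.578
(p (+) r) (+) (q & q) = min(1, 0.211 + 0.578) = min(1, 0.789) = 0.789
~((p (+) r) (+) (q & q)) = 1 − 0.789 = 0.211
r & q = max(0, 0.183 + 0.789 − 1) = max(0, -0.028) = 0.000
r (+) r = min(1, 0.183 + 0.183) = min(1, 0.366) = 0.366
(r & q) (+) (r (+) r) = min(1, 0.000 + 0.366) = min(1, 0.366) = 0.366
~((p (+) r) (+) (q & q)) (+) ((r & q) (+) (r (+) r)) = min(1, 0.211 + 0.366) = min(1, 0.577) = 0.577
~(~((p (+) r) (+) (q & q)) (+) ((r & q) (+) (r (+) r))) = 1 − 0.577 = 0.423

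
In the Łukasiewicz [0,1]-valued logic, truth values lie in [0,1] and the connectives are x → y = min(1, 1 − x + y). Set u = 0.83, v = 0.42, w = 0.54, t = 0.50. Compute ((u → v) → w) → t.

0.55

u → v = min(1, 1 − 0.83 + 0.42) = min(1, 0.59) = 0.59
(u → v) → w = min(1, 1 − 0.59 + 0.54) = min(1, 0.95) = 0.95
((u → v) → w) → t = min(1, 1 − 0.95 + 0.50) = min(1, 0.55) = 0.55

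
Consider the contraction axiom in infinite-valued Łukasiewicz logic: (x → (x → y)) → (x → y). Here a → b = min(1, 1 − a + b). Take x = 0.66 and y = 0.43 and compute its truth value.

x → y = min(1, 1 − 0.66 + 0.43) = min(1, 0.77) = 0.77
x → (x → y) = min(1, 1 − 0.66 + 0.77) = min(1, 1.11) = 1.00
(x → (x → y)) → (x → y) = min(1, 1 − 1.00 + 0.77) = min(1, 0.77) = 0.77
(The value 0.77 < 1 shows this instance is not satisfied; fails in Ł∞ (the t-norm is not idempotent).)

0.77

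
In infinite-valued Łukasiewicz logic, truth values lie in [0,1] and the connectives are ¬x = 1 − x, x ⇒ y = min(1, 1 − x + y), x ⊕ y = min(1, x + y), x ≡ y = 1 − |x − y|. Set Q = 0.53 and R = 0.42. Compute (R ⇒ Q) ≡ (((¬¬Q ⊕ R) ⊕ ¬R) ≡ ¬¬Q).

R ⇒ Q = min(1, 1 − 0.42 + 0.53) = min(1, 1.11) = 1.00
¬Q = 1 − 0.53 = 0.47
¬¬Q = 1 − 0.47 = 0.53
¬¬Q ⊕ R = min(1, 0.53 + 0.42) = min(1, 0.95) = 0.95
¬R = 1 − 0.42 = 0.58
(¬¬Q ⊕ R) ⊕ ¬R = min(1, 0.95 + 0.58) = min(1, 1.53) = 1.00
((¬¬Q ⊕ R) ⊕ ¬R) ≡ ¬¬Q = 1 − |1.00 − 0.53| = 1 − 0.47 = 0.53
(R ⇒ Q) ≡ (((¬¬Q ⊕ R) ⊕ ¬R) ≡ ¬¬Q) = 1 − |1.00 − 0.53| = 1 − 0.47 = 0.53

0.53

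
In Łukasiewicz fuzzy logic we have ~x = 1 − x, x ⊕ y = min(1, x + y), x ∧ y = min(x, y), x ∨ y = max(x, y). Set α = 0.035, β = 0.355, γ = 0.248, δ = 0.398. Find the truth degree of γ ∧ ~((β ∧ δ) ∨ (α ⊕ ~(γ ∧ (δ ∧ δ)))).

β ∧ δ = min(0.355, 0.398) = 0.355
δ ∧ δ = min(0.398, 0.398) = 0.398
γ ∧ (δ ∧ δ) = min(0.248, 0.398) = 0.248
~(γ ∧ (δ ∧ δ)) = 1 − 0.248 = 0.752
α ⊕ ~(γ ∧ (δ ∧ δ)) = min(1, 0.035 + 0.752) = min(1, 0.787) = 0.787
(β ∧ δ) ∨ (α ⊕ ~(γ ∧ (δ ∧ δ))) = max(0.355, 0.787) = 0.787
~((β ∧ δ) ∨ (α ⊕ ~(γ ∧ (δ ∧ δ)))) = 1 − 0.787 = 0.213
γ ∧ ~((β ∧ δ) ∨ (α ⊕ ~(γ ∧ (δ ∧ δ)))) = min(0.248, 0.213) = 0.213

0.213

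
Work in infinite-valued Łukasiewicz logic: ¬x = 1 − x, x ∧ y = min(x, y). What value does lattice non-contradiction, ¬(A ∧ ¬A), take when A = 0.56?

0.56

¬A = 1 − 0.56 = 0.44
A ∧ ¬A = min(0.56, 0.44) = 0.44
¬(A ∧ ¬A) = 1 − 0.44 = 0.56
(The value 0.56 < 1 shows this instance is not satisfied; not a Ł∞-tautology — its value is 1 − min(a, 1−a).)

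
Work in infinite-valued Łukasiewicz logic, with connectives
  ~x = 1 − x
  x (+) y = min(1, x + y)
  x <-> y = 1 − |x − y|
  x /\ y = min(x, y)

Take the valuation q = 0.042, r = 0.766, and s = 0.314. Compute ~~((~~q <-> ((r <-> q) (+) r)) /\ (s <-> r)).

0.042

~q = 1 − 0.042 = 0.958
~~q = 1 − 0.958 = 0.042
r <-> q = 1 − |0.766 − 0.042| = 1 − 0.724 = 0.276
(r <-> q) (+) r = min(1, 0.276 + 0.766) = min(1, 1.042) = 1.000
~~q <-> ((r <-> q) (+) r) = 1 − |0.042 − 1.000| = 1 − 0.958 = 0.042
s <-> r = 1 − |0.314 − 0.766| = 1 − 0.452 = 0.548
(~~q <-> ((r <-> q) (+) r)) /\ (s <-> r) = min(0.042, 0.548) = 0.042
~((~~q <-> ((r <-> q) (+) r)) /\ (s <-> r)) = 1 − 0.042 = 0.958
~~((~~q <-> ((r <-> q) (+) r)) /\ (s <-> r)) = 1 − 0.958 = 0.042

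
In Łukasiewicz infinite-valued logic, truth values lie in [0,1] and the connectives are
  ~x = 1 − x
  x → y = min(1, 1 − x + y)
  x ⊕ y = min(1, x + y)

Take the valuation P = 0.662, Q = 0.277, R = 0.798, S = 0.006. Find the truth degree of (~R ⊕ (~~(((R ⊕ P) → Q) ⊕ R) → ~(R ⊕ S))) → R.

~R = 1 − 0.798 = 0.202
R ⊕ P = min(1, 0.798 + 0.662) = min(1, 1.460) = 1.000
(R ⊕ P) → Q = min(1, 1 − 1.000 + 0.277) = min(1, 0.277) = 0.277
((R ⊕ P) → Q) ⊕ R = min(1, 0.277 + 0.798) = min(1, 1.075) = 1.000
~(((R ⊕ P) → Q) ⊕ R) = 1 − 1.000 = 0.000
~~(((R ⊕ P) → Q) ⊕ R) = 1 − 0.000 = 1.000
R ⊕ S = min(1, 0.798 + 0.006) = min(1, 0.804) = 0.804
~(R ⊕ S) = 1 − 0.804 = 0.196
~~(((R ⊕ P) → Q) ⊕ R) → ~(R ⊕ S) = min(1, 1 − 1.000 + 0.196) = min(1, 0.196) = 0.196
~R ⊕ (~~(((R ⊕ P) → Q) ⊕ R) → ~(R ⊕ S)) = min(1, 0.202 + 0.196) = min(1, 0.398) = 0.398
(~R ⊕ (~~(((R ⊕ P) → Q) ⊕ R) → ~(R ⊕ S))) → R = min(1, 1 − 0.398 + 0.798) = min(1, 1.400) = 1.000

1.000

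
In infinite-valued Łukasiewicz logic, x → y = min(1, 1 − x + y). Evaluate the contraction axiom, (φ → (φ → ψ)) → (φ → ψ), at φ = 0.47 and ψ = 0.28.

0.81

φ → ψ = min(1, 1 − 0.47 + 0.28) = min(1, 0.81) = 0.81
φ → (φ → ψ) = min(1, 1 − 0.47 + 0.81) = min(1, 1.34) = 1.00
(φ → (φ → ψ)) → (φ → ψ) = min(1, 1 − 1.00 + 0.81) = min(1, 0.81) = 0.81
(The value 0.81 < 1 shows this instance is not satisfied; fails in Ł∞ (the t-norm is not idempotent).)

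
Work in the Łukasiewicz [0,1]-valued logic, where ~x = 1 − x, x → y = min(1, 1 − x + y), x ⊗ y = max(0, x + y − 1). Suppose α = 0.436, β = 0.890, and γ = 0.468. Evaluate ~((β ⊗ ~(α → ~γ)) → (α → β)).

0.000

~γ = 1 − 0.468 = 0.532
α → ~γ = min(1, 1 − 0.436 + 0.532) = min(1, 1.096) = 1.000
~(α → ~γ) = 1 − 1.000 = 0.000
β ⊗ ~(α → ~γ) = max(0, 0.890 + 0.000 − 1) = max(0, -0.110) = 0.000
α → β = min(1, 1 − 0.436 + 0.890) = min(1, 1.454) = 1.000
(β ⊗ ~(α → ~γ)) → (α → β) = min(1, 1 − 0.000 + 1.000) = min(1, 2.000) = 1.000
~((β ⊗ ~(α → ~γ)) → (α → β)) = 1 − 1.000 = 0.000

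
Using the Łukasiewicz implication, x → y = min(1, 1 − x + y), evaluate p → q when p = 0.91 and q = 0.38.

p → q = min(1, 1 − 0.91 + 0.38) = min(1, 0.47) = 0.47
For comparison, the Gödel implication (1 if x ≤ y else y) would give 0.38.

0.47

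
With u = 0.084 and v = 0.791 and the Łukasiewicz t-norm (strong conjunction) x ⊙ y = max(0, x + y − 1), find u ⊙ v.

u ⊙ v = max(0, 0.084 + 0.791 − 1) = max(0, -0.125) = 0.000
For comparison, the Gödel (minimum) t-norm min(x, y) would give 0.084.

0.000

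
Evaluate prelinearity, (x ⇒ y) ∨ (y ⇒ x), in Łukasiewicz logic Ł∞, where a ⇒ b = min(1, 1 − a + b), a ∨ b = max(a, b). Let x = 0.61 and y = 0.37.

1.00

x ⇒ y = min(1, 1 − 0.61 + 0.37) = min(1, 0.76) = 0.76
y ⇒ x = min(1, 1 − 0.37 + 0.61) = min(1, 1.24) = 1.00
(x ⇒ y) ∨ (y ⇒ x) = max(0.76, 1.00) = 1.00
(As expected: a Ł∞-tautology — holds in every MV-chain.)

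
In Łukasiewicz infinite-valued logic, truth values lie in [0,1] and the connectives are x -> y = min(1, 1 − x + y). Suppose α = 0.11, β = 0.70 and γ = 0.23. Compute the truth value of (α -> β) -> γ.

0.23

α -> β = min(1, 1 − 0.11 + 0.70) = min(1, 1.59) = 1.00
(α -> β) -> γ = min(1, 1 − 1.00 + 0.23) = min(1, 0.23) = 0.23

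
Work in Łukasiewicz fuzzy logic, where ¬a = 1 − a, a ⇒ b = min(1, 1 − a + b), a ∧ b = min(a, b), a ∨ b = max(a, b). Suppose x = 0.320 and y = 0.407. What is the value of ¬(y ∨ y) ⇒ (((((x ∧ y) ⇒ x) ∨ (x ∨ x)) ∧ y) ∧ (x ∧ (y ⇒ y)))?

0.727

y ∨ y = max(0.407, 0.407) = 0.407
¬(y ∨ y) = 1 − 0.407 = 0.593
x ∧ y = min(0.320, 0.407) = 0.320
(x ∧ y) ⇒ x = min(1, 1 − 0.320 + 0.320) = min(1, 1.000) = 1.000
x ∨ x = max(0.320, 0.320) = 0.320
((x ∧ y) ⇒ x) ∨ (x ∨ x) = max(1.000, 0.320) = 1.000
(((x ∧ y) ⇒ x) ∨ (x ∨ x)) ∧ y = min(1.000, 0.407) = 0.407
y ⇒ y = min(1, 1 − 0.407 + 0.407) = min(1, 1.000) = 1.000
x ∧ (y ⇒ y) = min(0.320, 1.000) = 0.320
((((x ∧ y) ⇒ x) ∨ (x ∨ x)) ∧ y) ∧ (x ∧ (y ⇒ y)) = min(0.407, 0.320) = 0.320
¬(y ∨ y) ⇒ (((((x ∧ y) ⇒ x) ∨ (x ∨ x)) ∧ y) ∧ (x ∧ (y ⇒ y))) = min(1, 1 − 0.593 + 0.320) = min(1, 0.727) = 0.727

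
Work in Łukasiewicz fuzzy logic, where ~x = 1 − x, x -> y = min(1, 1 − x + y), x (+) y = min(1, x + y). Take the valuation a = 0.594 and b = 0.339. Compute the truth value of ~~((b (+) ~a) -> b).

~a = 1 − 0.594 = 0.406
b (+) ~a = min(1, 0.339 + 0.406) = min(1, 0.745) = 0.745
(b (+) ~a) -> b = min(1, 1 − 0.745 + 0.339) = min(1, 0.594) = 0.594
~((b (+) ~a) -> b) = 1 − 0.594 = 0.406
~~((b (+) ~a) -> b) = 1 − 0.406 = 0.594

0.594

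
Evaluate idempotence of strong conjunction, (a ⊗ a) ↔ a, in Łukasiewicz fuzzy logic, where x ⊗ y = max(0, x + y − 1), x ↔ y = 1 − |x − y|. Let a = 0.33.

a ⊗ a = max(0, 0.33 + 0.33 − 1) = max(0, -0.34) = 0.00
(a ⊗ a) ↔ a = 1 − |0.00 − 0.33| = 1 − 0.33 = 0.67
(The value 0.67 < 1 shows this instance is not satisfied; fails in Ł∞ since a ⊗ a = max(0, 2a−1) ≠ a in general.)

0.67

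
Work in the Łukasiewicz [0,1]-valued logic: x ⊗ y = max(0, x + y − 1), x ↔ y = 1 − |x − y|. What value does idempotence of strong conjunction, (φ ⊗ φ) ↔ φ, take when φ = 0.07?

φ ⊗ φ = max(0, 0.07 + 0.07 − 1) = max(0, -0.86) = 0.00
(φ ⊗ φ) ↔ φ = 1 − |0.00 − 0.07| = 1 − 0.07 = 0.93
(The value 0.93 < 1 shows this instance is not satisfied; fails in Ł∞ since a ⊗ a = max(0, 2a−1) ≠ a in general.)

0.93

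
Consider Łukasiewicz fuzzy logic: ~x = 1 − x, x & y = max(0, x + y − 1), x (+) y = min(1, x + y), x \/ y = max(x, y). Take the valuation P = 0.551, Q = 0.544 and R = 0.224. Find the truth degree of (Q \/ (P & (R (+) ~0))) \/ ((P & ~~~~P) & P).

0.551

~0 = 1 − 0.000 = 1.000
R (+) ~0 = min(1, 0.224 + 1.000) = min(1, 1.224) = 1.000
P & (R (+) ~0) = max(0, 0.551 + 1.000 − 1) = max(0, 0.551) = 0.551
Q \/ (P & (R (+) ~0)) = max(0.544, 0.551) = 0.551
~P = 1 − 0.551 = 0.449
~~P = 1 − 0.449 = 0.551
~~~P = 1 − 0.551 = 0.449
~~~~P = 1 − 0.449 = 0.551
P & ~~~~P = max(0, 0.551 + 0.551 − 1) = max(0, 0.102) = 0.102
(P & ~~~~P) & P = max(0, 0.102 + 0.551 − 1) = max(0, -0.347) = 0.000
(Q \/ (P & (R (+) ~0))) \/ ((P & ~~~~P) & P) = max(0.551, 0.000) = 0.551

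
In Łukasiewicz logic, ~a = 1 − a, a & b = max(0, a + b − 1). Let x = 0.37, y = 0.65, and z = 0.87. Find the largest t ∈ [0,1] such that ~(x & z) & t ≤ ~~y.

0.89

x & z = max(0, 0.37 + 0.87 − 1) = max(0, 0.24) = 0.24
~(x & z) = 1 − 0.24 = 0.76
So the left factor is ~(x & z) = 0.76.
~y = 1 − 0.65 = 0.35
~~y = 1 − 0.35 = 0.65
So the right-hand bound is ~~y = 0.65.
The residuum of the Łukasiewicz t-norm gives the supremum: min(1, 1 − 0.76 + 0.65).
1 − 0.76 + 0.65 = 0.89, so t = min(1, 0.89) = 0.89.
Check: 0.76 & 0.89 = max(0, 0.65) = 0.65 ≤ 0.65.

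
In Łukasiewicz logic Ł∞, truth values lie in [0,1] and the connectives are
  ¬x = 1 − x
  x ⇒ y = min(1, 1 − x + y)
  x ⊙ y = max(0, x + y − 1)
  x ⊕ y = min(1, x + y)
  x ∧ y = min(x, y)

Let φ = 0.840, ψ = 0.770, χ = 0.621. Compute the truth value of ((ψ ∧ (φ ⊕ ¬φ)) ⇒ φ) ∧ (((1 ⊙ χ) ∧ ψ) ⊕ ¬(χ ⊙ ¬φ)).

1.000

¬φ = 1 − 0.840 = 0.160
φ ⊕ ¬φ = min(1, 0.840 + 0.160) = min(1, 1.000) = 1.000
ψ ∧ (φ ⊕ ¬φ) = min(0.770, 1.000) = 0.770
(ψ ∧ (φ ⊕ ¬φ)) ⇒ φ = min(1, 1 − 0.770 + 0.840) = min(1, 1.070) = 1.000
1 ⊙ χ = max(0, 1.000 + 0.621 − 1) = max(0, 0.621) = 0.621
(1 ⊙ χ) ∧ ψ = min(0.621, 0.770) = 0.621
χ ⊙ ¬φ = max(0, 0.621 + 0.160 − 1) = max(0, -0.219) = 0.000
¬(χ ⊙ ¬φ) = 1 − 0.000 = 1.000
((1 ⊙ χ) ∧ ψ) ⊕ ¬(χ ⊙ ¬φ) = min(1, 0.621 + 1.000) = min(1, 1.621) = 1.000
((ψ ∧ (φ ⊕ ¬φ)) ⇒ φ) ∧ (((1 ⊙ χ) ∧ ψ) ⊕ ¬(χ ⊙ ¬φ)) = min(1.000, 1.000) = 1.000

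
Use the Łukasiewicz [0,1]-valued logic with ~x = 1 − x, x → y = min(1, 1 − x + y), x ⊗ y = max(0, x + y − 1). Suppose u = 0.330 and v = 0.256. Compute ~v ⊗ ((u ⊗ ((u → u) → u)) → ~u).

~v = 1 − 0.256 = 0.744
u → u = min(1, 1 − 0.330 + 0.330) = min(1, 1.000) = 1.000
(u → u) → u = min(1, 1 − 1.000 + 0.330) = min(1, 0.330) = 0.330
u ⊗ ((u → u) → u) = max(0, 0.330 + 0.330 − 1) = max(0, -0.340) = 0.000
~u = 1 − 0.330 = 0.670
(u ⊗ ((u → u) → u)) → ~u = min(1, 1 − 0.000 + 0.670) = min(1, 1.670) = 1.000
~v ⊗ ((u ⊗ ((u → u) → u)) → ~u) = max(0, 0.744 + 1.000 − 1) = max(0, 0.744) = 0.744

0.744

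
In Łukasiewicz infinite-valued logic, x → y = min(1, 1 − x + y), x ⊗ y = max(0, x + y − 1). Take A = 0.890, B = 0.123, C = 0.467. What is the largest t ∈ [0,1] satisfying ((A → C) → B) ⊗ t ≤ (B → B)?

1.000

A → C = min(1, 1 − 0.890 + 0.467) = min(1, 0.577) = 0.577
(A → C) → B = min(1, 1 − 0.577 + 0.123) = min(1, 0.546) = 0.546
So the left factor is (A → C) → B = 0.546.
B → B = min(1, 1 − 0.123 + 0.123) = min(1, 1.000) = 1.000
So the right-hand bound is B → B = 1.000.
The residuum of the Łukasiewicz t-norm gives the supremum: min(1, 1 − 0.546 + 1.000).
1 − 0.546 + 1.000 = 1.454, so t = min(1, 1.454) = 1.000.
Check: 0.546 ⊗ 1.000 = max(0, 0.546) = 0.546 ≤ 1.000.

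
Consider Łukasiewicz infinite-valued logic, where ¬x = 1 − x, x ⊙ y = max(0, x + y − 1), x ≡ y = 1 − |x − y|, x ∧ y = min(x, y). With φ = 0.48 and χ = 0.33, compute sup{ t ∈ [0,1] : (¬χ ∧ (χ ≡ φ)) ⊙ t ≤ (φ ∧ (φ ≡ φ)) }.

¬χ = 1 − 0.33 = 0.67
χ ≡ φ = 1 − |0.33 − 0.48| = 1 − 0.15 = 0.85
¬χ ∧ (χ ≡ φ) = min(0.67, 0.85) = 0.67
So the left factor is ¬χ ∧ (χ ≡ φ) = 0.67.
φ ≡ φ = 1 − |0.48 − 0.48| = 1 − 0.00 = 1.00
φ ∧ (φ ≡ φ) = min(0.48, 1.00) = 0.48
So the right-hand bound is φ ∧ (φ ≡ φ) = 0.48.
The residuum of the Łukasiewicz t-norm gives the supremum: min(1, 1 − 0.67 + 0.48).
1 − 0.67 + 0.48 = 0.81, so t = min(1, 0.81) = 0.81.
Check: 0.67 ⊙ 0.81 = max(0, 0.48) = 0.48 ≤ 0.48.

0.81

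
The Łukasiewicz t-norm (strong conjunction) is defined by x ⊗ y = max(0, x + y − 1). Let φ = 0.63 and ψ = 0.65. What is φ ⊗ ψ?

φ ⊗ ψ = max(0, 0.63 + 0.65 − 1) = max(0, 0.28) = 0.28
For comparison, the Gödel (minimum) t-norm min(x, y) would give 0.63.

0.28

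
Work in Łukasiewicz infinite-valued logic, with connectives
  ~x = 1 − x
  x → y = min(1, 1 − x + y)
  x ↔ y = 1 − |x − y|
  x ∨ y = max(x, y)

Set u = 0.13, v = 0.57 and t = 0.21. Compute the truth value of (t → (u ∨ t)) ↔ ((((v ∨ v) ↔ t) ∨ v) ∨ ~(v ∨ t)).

u ∨ t = max(0.13, 0.21) = 0.21
t → (u ∨ t) = min(1, 1 − 0.21 + 0.21) = min(1, 1.00) = 1.00
v ∨ v = max(0.57, 0.57) = 0.57
(v ∨ v) ↔ t = 1 − |0.57 − 0.21| = 1 − 0.36 = 0.64
((v ∨ v) ↔ t) ∨ v = max(0.64, 0.57) = 0.64
v ∨ t = max(0.57, 0.21) = 0.57
~(v ∨ t) = 1 − 0.57 = 0.43
(((v ∨ v) ↔ t) ∨ v) ∨ ~(v ∨ t) = max(0.64, 0.43) = 0.64
(t → (u ∨ t)) ↔ ((((v ∨ v) ↔ t) ∨ v) ∨ ~(v ∨ t)) = 1 − |1.00 − 0.64| = 1 − 0.36 = 0.64

0.64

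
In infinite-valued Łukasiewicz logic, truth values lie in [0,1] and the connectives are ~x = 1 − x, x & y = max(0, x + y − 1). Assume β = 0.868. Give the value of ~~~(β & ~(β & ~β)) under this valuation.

~β = 1 − 0.868 = 0.132
β & ~β = max(0, 0.868 + 0.132 − 1) = max(0, 0.000) = 0.000
~(β & ~β) = 1 − 0.000 = 1.000
β & ~(β & ~β) = max(0, 0.868 + 1.000 − 1) = max(0, 0.868) = 0.868
~(β & ~(β & ~β)) = 1 − 0.868 = 0.132
~~(β & ~(β & ~β)) = 1 − 0.132 = 0.868
~~~(β & ~(β & ~β)) = 1 − 0.868 = 0.132

0.132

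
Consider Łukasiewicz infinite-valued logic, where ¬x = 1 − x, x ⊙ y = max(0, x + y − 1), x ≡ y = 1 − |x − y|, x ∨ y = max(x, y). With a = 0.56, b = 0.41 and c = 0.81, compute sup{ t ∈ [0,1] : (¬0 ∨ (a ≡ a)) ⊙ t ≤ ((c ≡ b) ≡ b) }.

0.81

¬0 = 1 − 0.00 = 1.00
a ≡ a = 1 − |0.56 − 0.56| = 1 − 0.00 = 1.00
¬0 ∨ (a ≡ a) = max(1.00, 1.00) = 1.00
So the left factor is ¬0 ∨ (a ≡ a) = 1.00.
c ≡ b = 1 − |0.81 − 0.41| = 1 − 0.40 = 0.60
(c ≡ b) ≡ b = 1 − |0.60 − 0.41| = 1 − 0.19 = 0.81
So the right-hand bound is (c ≡ b) ≡ b = 0.81.
The residuum of the Łukasiewicz t-norm gives the supremum: min(1, 1 − 1.00 + 0.81).
1 − 1.00 + 0.81 = 0.81, so t = min(1, 0.81) = 0.81.
Check: 1.00 ⊙ 0.81 = max(0, 0.81) = 0.81 ≤ 0.81.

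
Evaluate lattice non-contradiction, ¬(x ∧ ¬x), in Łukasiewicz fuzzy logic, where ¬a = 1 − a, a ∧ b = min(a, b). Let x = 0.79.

0.79

¬x = 1 − 0.79 = 0.21
x ∧ ¬x = min(0.79, 0.21) = 0.21
¬(x ∧ ¬x) = 1 − 0.21 = 0.79
(The value 0.79 < 1 shows this instance is not satisfied; not a Ł∞-tautology — its value is 1 − min(a, 1−a).)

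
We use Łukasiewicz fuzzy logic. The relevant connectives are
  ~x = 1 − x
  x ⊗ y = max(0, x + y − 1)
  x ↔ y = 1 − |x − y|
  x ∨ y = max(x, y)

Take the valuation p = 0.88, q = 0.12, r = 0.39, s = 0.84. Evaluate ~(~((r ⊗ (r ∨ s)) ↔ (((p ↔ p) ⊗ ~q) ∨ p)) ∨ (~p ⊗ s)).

0.35

r ∨ s = max(0.39, 0.84) = 0.84
r ⊗ (r ∨ s) = max(0, 0.39 + 0.84 − 1) = max(0, 0.23) = 0.23
p ↔ p = 1 − |0.88 − 0.88| = 1 − 0.00 = 1.00
~q = 1 − 0.12 = 0.88
(p ↔ p) ⊗ ~q = max(0, 1.00 + 0.88 − 1) = max(0, 0.88) = 0.88
((p ↔ p) ⊗ ~q) ∨ p = max(0.88, 0.88) = 0.88
(r ⊗ (r ∨ s)) ↔ (((p ↔ p) ⊗ ~q) ∨ p) = 1 − |0.23 − 0.88| = 1 − 0.65 = 0.35
~((r ⊗ (r ∨ s)) ↔ (((p ↔ p) ⊗ ~q) ∨ p)) = 1 − 0.35 = 0.65
~p = 1 − 0.88 = 0.12
~p ⊗ s = max(0, 0.12 + 0.84 − 1) = max(0, -0.04) = 0.00
~((r ⊗ (r ∨ s)) ↔ (((p ↔ p) ⊗ ~q) ∨ p)) ∨ (~p ⊗ s) = max(0.65, 0.00) = 0.65
~(~((r ⊗ (r ∨ s)) ↔ (((p ↔ p) ⊗ ~q) ∨ p)) ∨ (~p ⊗ s)) = 1 − 0.65 = 0.35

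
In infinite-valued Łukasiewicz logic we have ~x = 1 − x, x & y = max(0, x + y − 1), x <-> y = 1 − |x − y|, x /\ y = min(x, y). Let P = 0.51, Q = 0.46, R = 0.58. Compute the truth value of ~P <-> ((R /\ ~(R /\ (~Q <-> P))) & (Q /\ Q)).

~P = 1 − 0.51 = 0.49
~Q = 1 − 0.46 = 0.54
~Q <-> P = 1 − |0.54 − 0.51| = 1 − 0.03 = 0.97
R /\ (~Q <-> P) = min(0.58, 0.97) = 0.58
~(R /\ (~Q <-> P)) = 1 − 0.58 = 0.42
R /\ ~(R /\ (~Q <-> P)) = min(0.58, 0.42) = 0.42
Q /\ Q = min(0.46, 0.46) = 0.46
(R /\ ~(R /\ (~Q <-> P))) & (Q /\ Q) = max(0, 0.42 + 0.46 − 1) = max(0, -0.12) = 0.00
~P <-> ((R /\ ~(R /\ (~Q <-> P))) & (Q /\ Q)) = 1 − |0.49 − 0.00| = 1 − 0.49 = 0.51

0.51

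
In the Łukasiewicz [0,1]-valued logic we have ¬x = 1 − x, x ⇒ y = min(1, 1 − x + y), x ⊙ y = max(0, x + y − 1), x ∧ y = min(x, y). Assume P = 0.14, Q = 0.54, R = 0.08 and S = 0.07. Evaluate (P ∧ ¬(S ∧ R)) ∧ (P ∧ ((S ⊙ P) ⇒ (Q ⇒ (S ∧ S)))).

S ∧ R = min(0.07, 0.08) = 0.07
¬(S ∧ R) = 1 − 0.07 = 0.93
P ∧ ¬(S ∧ R) = min(0.14, 0.93) = 0.14
S ⊙ P = max(0, 0.07 + 0.14 − 1) = max(0, -0.79) = 0.00
S ∧ S = min(0.07, 0.07) = 0.07
Q ⇒ (S ∧ S) = min(1, 1 − 0.54 + 0.07) = min(1, 0.53) = 0.53
(S ⊙ P) ⇒ (Q ⇒ (S ∧ S)) = min(1, 1 − 0.00 + 0.53) = min(1, 1.53) = 1.00
P ∧ ((S ⊙ P) ⇒ (Q ⇒ (S ∧ S))) = min(0.14, 1.00) = 0.14
(P ∧ ¬(S ∧ R)) ∧ (P ∧ ((S ⊙ P) ⇒ (Q ⇒ (S ∧ S)))) = min(0.14, 0.14) = 0.14

0.14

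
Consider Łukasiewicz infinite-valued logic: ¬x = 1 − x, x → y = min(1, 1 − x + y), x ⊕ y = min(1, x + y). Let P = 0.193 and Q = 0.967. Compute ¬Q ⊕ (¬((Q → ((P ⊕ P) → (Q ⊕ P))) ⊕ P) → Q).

1.000

¬Q = 1 − 0.967 = 0.033
P ⊕ P = min(1, 0.193 + 0.193) = min(1, 0.386) = 0.386
Q ⊕ P = min(1, 0.967 + 0.193) = min(1, 1.160) = 1.000
(P ⊕ P) → (Q ⊕ P) = min(1, 1 − 0.386 + 1.000) = min(1, 1.614) = 1.000
Q → ((P ⊕ P) → (Q ⊕ P)) = min(1, 1 − 0.967 + 1.000) = min(1, 1.033) = 1.000
(Q → ((P ⊕ P) → (Q ⊕ P))) ⊕ P = min(1, 1.000 + 0.193) = min(1, 1.193) = 1.000
¬((Q → ((P ⊕ P) → (Q ⊕ P))) ⊕ P) = 1 − 1.000 = 0.000
¬((Q → ((P ⊕ P) → (Q ⊕ P))) ⊕ P) → Q = min(1, 1 − 0.000 + 0.967) = min(1, 1.967) = 1.000
¬Q ⊕ (¬((Q → ((P ⊕ P) → (Q ⊕ P))) ⊕ P) → Q) = min(1, 0.033 + 1.000) = min(1, 1.033) = 1.000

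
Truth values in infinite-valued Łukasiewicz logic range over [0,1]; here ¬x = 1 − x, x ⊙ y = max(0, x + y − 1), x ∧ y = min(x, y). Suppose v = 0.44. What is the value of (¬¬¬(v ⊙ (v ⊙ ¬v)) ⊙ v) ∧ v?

¬v = 1 − 0.44 = 0.56
v ⊙ ¬v = max(0, 0.44 + 0.56 − 1) = max(0, 0.00) = 0.00
v ⊙ (v ⊙ ¬v) = max(0, 0.44 + 0.00 − 1) = max(0, -0.56) = 0.00
¬(v ⊙ (v ⊙ ¬v)) = 1 − 0.00 = 1.00
¬¬(v ⊙ (v ⊙ ¬v)) = 1 − 1.00 = 0.00
¬¬¬(v ⊙ (v ⊙ ¬v)) = 1 − 0.00 = 1.00
¬¬¬(v ⊙ (v ⊙ ¬v)) ⊙ v = max(0, 1.00 + 0.44 − 1) = max(0, 0.44) = 0.44
(¬¬¬(v ⊙ (v ⊙ ¬v)) ⊙ v) ∧ v = min(0.44, 0.44) = 0.44

0.44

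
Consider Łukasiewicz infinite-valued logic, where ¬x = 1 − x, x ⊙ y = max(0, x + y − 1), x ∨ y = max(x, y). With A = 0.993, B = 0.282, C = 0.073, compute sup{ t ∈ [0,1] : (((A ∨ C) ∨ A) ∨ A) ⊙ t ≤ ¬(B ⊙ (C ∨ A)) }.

0.732

A ∨ C = max(0.993, 0.073) = 0.993
(A ∨ C) ∨ A = max(0.993, 0.993) = 0.993
((A ∨ C) ∨ A) ∨ A = max(0.993, 0.993) = 0.993
So the left factor is ((A ∨ C) ∨ A) ∨ A = 0.993.
C ∨ A = max(0.073, 0.993) = 0.993
B ⊙ (C ∨ A) = max(0, 0.282 + 0.993 − 1) = max(0, 0.275) = 0.275
¬(B ⊙ (C ∨ A)) = 1 − 0.275 = 0.725
So the right-hand bound is ¬(B ⊙ (C ∨ A)) = 0.725.
The residuum of the Łukasiewicz t-norm gives the supremum: min(1, 1 − 0.993 + 0.725).
1 − 0.993 + 0.725 = 0.732, so t = min(1, 0.732) = 0.732.
Check: 0.993 ⊙ 0.732 = max(0, 0.725) = 0.725 ≤ 0.725.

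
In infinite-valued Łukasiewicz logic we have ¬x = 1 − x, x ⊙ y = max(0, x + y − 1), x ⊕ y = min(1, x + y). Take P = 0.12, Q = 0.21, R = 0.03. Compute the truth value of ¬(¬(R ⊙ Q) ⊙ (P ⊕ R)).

R ⊙ Q = max(0, 0.03 + 0.21 − 1) = max(0, -0.76) = 0.00
¬(R ⊙ Q) = 1 − 0.00 = 1.00
P ⊕ R = min(1, 0.12 + 0.03) = min(1, 0.15) = 0.15
¬(R ⊙ Q) ⊙ (P ⊕ R) = max(0, 1.00 + 0.15 − 1) = max(0, 0.15) = 0.15
¬(¬(R ⊙ Q) ⊙ (P ⊕ R)) = 1 − 0.15 = 0.85

0.85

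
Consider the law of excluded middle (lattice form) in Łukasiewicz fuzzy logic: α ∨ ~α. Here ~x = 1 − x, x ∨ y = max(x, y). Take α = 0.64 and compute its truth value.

0.64

~α = 1 − 0.64 = 0.36
α ∨ ~α = max(0.64, 0.36) = 0.64
(The value 0.64 < 1 shows this instance is not satisfied; not a Ł∞-tautology — its value is max(a, 1−a).)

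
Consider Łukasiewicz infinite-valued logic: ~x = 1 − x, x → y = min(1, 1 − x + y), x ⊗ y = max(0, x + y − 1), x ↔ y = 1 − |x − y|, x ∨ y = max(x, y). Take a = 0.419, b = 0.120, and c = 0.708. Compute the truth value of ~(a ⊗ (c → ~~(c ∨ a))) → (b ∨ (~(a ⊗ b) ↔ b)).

0.539

c ∨ a = max(0.708, 0.419) = 0.708
~(c ∨ a) = 1 − 0.708 = 0.292
~~(c ∨ a) = 1 − 0.292 = 0.708
c → ~~(c ∨ a) = min(1, 1 − 0.708 + 0.708) = min(1, 1.000) = 1.000
a ⊗ (c → ~~(c ∨ a)) = max(0, 0.419 + 1.000 − 1) = max(0, 0.419) = 0.419
~(a ⊗ (c → ~~(c ∨ a))) = 1 − 0.419 = 0.581
a ⊗ b = max(0, 0.419 + 0.120 − 1) = max(0, -0.461) = 0.000
~(a ⊗ b) = 1 − 0.000 = 1.000
~(a ⊗ b) ↔ b = 1 − |1.000 − 0.120| = 1 − 0.880 = 0.120
b ∨ (~(a ⊗ b) ↔ b) = max(0.120, 0.120) = 0.120
~(a ⊗ (c → ~~(c ∨ a))) → (b ∨ (~(a ⊗ b) ↔ b)) = min(1, 1 − 0.581 + 0.120) = min(1, 0.539) = 0.539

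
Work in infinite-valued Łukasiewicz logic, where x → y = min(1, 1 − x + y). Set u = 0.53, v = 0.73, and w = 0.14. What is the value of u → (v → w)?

0.88

v → w = min(1, 1 − 0.73 + 0.14) = min(1, 0.41) = 0.41
u → (v → w) = min(1, 1 − 0.53 + 0.41) = min(1, 0.88) = 0.88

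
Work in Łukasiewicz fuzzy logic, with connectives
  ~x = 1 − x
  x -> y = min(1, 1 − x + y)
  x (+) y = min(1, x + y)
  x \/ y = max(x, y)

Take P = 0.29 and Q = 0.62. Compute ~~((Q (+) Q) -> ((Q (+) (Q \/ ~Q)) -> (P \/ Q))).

0.62

Q (+) Q = min(1, 0.62 + 0.62) = min(1, 1.24) = 1.00
~Q = 1 − 0.62 = 0.38
Q \/ ~Q = max(0.62, 0.38) = 0.62
Q (+) (Q \/ ~Q) = min(1, 0.62 + 0.62) = min(1, 1.24) = 1.00
P \/ Q = max(0.29, 0.62) = 0.62
(Q (+) (Q \/ ~Q)) -> (P \/ Q) = min(1, 1 − 1.00 + 0.62) = min(1, 0.62) = 0.62
(Q (+) Q) -> ((Q (+) (Q \/ ~Q)) -> (P \/ Q)) = min(1, 1 − 1.00 + 0.62) = min(1, 0.62) = 0.62
~((Q (+) Q) -> ((Q (+) (Q \/ ~Q)) -> (P \/ Q))) = 1 − 0.62 = 0.38
~~((Q (+) Q) -> ((Q (+) (Q \/ ~Q)) -> (P \/ Q))) = 1 − 0.38 = 0.62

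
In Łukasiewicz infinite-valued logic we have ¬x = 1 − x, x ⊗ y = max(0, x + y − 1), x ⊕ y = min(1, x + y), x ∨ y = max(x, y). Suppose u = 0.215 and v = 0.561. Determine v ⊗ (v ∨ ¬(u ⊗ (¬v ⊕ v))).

0.346

¬v = 1 − 0.561 = 0.439
¬v ⊕ v = min(1, 0.439 + 0.561) = min(1, 1.000) = 1.000
u ⊗ (¬v ⊕ v) = max(0, 0.215 + 1.000 − 1) = max(0, 0.215) = 0.215
¬(u ⊗ (¬v ⊕ v)) = 1 − 0.215 = 0.785
v ∨ ¬(u ⊗ (¬v ⊕ v)) = max(0.561, 0.785) = 0.785
v ⊗ (v ∨ ¬(u ⊗ (¬v ⊕ v))) = max(0, 0.561 + 0.785 − 1) = max(0, 0.346) = 0.346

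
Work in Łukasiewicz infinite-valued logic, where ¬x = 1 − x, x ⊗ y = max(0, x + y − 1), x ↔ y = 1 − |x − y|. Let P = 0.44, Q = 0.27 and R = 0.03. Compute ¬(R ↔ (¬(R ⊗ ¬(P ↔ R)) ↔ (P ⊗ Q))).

P ↔ R = 1 − |0.44 − 0.03| = 1 − 0.41 = 0.59
¬(P ↔ R) = 1 − 0.59 = 0.41
R ⊗ ¬(P ↔ R) = max(0, 0.03 + 0.41 − 1) = max(0, -0.56) = 0.00
¬(R ⊗ ¬(P ↔ R)) = 1 − 0.00 = 1.00
P ⊗ Q = max(0, 0.44 + 0.27 − 1) = max(0, -0.29) = 0.00
¬(R ⊗ ¬(P ↔ R)) ↔ (P ⊗ Q) = 1 − |1.00 − 0.00| = 1 − 1.00 = 0.00
R ↔ (¬(R ⊗ ¬(P ↔ R)) ↔ (P ⊗ Q)) = 1 − |0.03 − 0.00| = 1 − 0.03 = 0.97
¬(R ↔ (¬(R ⊗ ¬(P ↔ R)) ↔ (P ⊗ Q))) = 1 − 0.97 = 0.03

0.03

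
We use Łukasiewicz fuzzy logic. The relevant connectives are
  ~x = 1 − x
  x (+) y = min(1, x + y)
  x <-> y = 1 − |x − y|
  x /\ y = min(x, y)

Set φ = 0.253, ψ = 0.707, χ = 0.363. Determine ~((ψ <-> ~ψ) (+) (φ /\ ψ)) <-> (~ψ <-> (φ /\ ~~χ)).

~ψ = 1 − 0.707 = 0.293
ψ <-> ~ψ = 1 − |0.707 − 0.293| = 1 − 0.414 = 0.586
φ /\ ψ = min(0.253, 0.707) = 0.253
(ψ <-> ~ψ) (+) (φ /\ ψ) = min(1, 0.586 + 0.253) = min(1, 0.839) = 0.839
~((ψ <-> ~ψ) (+) (φ /\ ψ)) = 1 − 0.839 = 0.161
~χ = 1 − 0.363 = 0.637
~~χ = 1 − 0.637 = 0.363
φ /\ ~~χ = min(0.253, 0.363) = 0.253
~ψ <-> (φ /\ ~~χ) = 1 − |0.293 − 0.253| = 1 − 0.040 = 0.960
~((ψ <-> ~ψ) (+) (φ /\ ψ)) <-> (~ψ <-> (φ /\ ~~χ)) = 1 − |0.161 − 0.960| = 1 − 0.799 = 0.201

0.201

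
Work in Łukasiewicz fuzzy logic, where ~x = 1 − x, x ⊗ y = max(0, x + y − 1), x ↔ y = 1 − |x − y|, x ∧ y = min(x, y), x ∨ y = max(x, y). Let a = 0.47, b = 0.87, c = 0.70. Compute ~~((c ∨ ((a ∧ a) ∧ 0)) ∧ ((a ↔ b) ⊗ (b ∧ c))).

a ∧ a = min(0.47, 0.47) = 0.47
(a ∧ a) ∧ 0 = min(0.47, 0.00) = 0.00
c ∨ ((a ∧ a) ∧ 0) = max(0.70, 0.00) = 0.70
a ↔ b = 1 − |0.47 − 0.87| = 1 − 0.40 = 0.60
b ∧ c = min(0.87, 0.70) = 0.70
(a ↔ b) ⊗ (b ∧ c) = max(0, 0.60 + 0.70 − 1) = max(0, 0.30) = 0.30
(c ∨ ((a ∧ a) ∧ 0)) ∧ ((a ↔ b) ⊗ (b ∧ c)) = min(0.70, 0.30) = 0.30
~((c ∨ ((a ∧ a) ∧ 0)) ∧ ((a ↔ b) ⊗ (b ∧ c))) = 1 − 0.30 = 0.70
~~((c ∨ ((a ∧ a) ∧ 0)) ∧ ((a ↔ b) ⊗ (b ∧ c))) = 1 − 0.70 = 0.30

0.30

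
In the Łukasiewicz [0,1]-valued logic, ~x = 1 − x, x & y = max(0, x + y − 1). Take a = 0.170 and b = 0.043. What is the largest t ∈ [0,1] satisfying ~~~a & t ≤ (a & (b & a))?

0.170

~a = 1 − 0.170 = 0.830
~~a = 1 − 0.830 = 0.170
~~~a = 1 − 0.170 = 0.830
So the left factor is ~~~a = 0.830.
b & a = max(0, 0.043 + 0.170 − 1) = max(0, -0.787) = 0.000
a & (b & a) = max(0, 0.170 + 0.000 − 1) = max(0, -0.830) = 0.000
So the right-hand bound is a & (b & a) = 0.000.
The residuum of the Łukasiewicz t-norm gives the supremum: min(1, 1 − 0.830 + 0.000).
1 − 0.830 + 0.000 = 0.170, so t = min(1, 0.170) = 0.170.
Check: 0.830 & 0.170 = max(0, 0.000) = 0.000 ≤ 0.000.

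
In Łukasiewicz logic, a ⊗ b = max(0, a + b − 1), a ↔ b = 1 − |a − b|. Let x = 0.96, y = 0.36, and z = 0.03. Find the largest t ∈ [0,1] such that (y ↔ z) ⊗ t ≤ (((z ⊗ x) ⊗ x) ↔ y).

y ↔ z = 1 − |0.36 − 0.03| = 1 − 0.33 = 0.67
So the left factor is y ↔ z = 0.67.
z ⊗ x = max(0, 0.03 + 0.96 − 1) = max(0, -0.01) = 0.00
(z ⊗ x) ⊗ x = max(0, 0.00 + 0.96 − 1) = max(0, -0.04) = 0.00
((z ⊗ x) ⊗ x) ↔ y = 1 − |0.00 − 0.36| = 1 − 0.36 = 0.64
So the right-hand bound is ((z ⊗ x) ⊗ x) ↔ y = 0.64.
The residuum of the Łukasiewicz t-norm gives the supremum: min(1, 1 − 0.67 + 0.64).
1 − 0.67 + 0.64 = 0.97, so t = min(1, 0.97) = 0.97.
Check: 0.67 ⊗ 0.97 = max(0, 0.64) = 0.64 ≤ 0.64.

0.97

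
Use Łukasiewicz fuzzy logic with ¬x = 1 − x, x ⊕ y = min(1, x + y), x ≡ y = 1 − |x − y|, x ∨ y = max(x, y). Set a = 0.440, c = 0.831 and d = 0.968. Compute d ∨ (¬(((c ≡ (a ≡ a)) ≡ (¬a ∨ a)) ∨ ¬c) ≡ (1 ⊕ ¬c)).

a ≡ a = 1 − |0.440 − 0.440| = 1 − 0.000 = 1.000
c ≡ (a ≡ a) = 1 − |0.831 − 1.000| = 1 − 0.169 = 0.831
¬a = 1 − 0.440 = 0.560
¬a ∨ a = max(0.560, 0.440) = 0.560
(c ≡ (a ≡ a)) ≡ (¬a ∨ a) = 1 − |0.831 − 0.560| = 1 − 0.271 = 0.729
¬c = 1 − 0.831 = 0.169
((c ≡ (a ≡ a)) ≡ (¬a ∨ a)) ∨ ¬c = max(0.729, 0.169) = 0.729
¬(((c ≡ (a ≡ a)) ≡ (¬a ∨ a)) ∨ ¬c) = 1 − 0.729 = 0.271
1 ⊕ ¬c = min(1, 1.000 + 0.169) = min(1, 1.169) = 1.000
¬(((c ≡ (a ≡ a)) ≡ (¬a ∨ a)) ∨ ¬c) ≡ (1 ⊕ ¬c) = 1 − |0.271 − 1.000| = 1 − 0.729 = 0.271
d ∨ (¬(((c ≡ (a ≡ a)) ≡ (¬a ∨ a)) ∨ ¬c) ≡ (1 ⊕ ¬c)) = max(0.968, 0.271) = 0.968

0.968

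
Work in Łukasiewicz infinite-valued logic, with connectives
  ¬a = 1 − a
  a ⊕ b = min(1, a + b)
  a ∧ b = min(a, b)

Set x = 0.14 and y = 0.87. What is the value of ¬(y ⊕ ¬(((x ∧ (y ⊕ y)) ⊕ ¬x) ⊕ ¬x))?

0.13

y ⊕ y = min(1, 0.87 + 0.87) = min(1, 1.74) = 1.00
x ∧ (y ⊕ y) = min(0.14, 1.00) = 0.14
¬x = 1 − 0.14 = 0.86
(x ∧ (y ⊕ y)) ⊕ ¬x = min(1, 0.14 + 0.86) = min(1, 1.00) = 1.00
((x ∧ (y ⊕ y)) ⊕ ¬x) ⊕ ¬x = min(1, 1.00 + 0.86) = min(1, 1.86) = 1.00
¬(((x ∧ (y ⊕ y)) ⊕ ¬x) ⊕ ¬x) = 1 − 1.00 = 0.00
y ⊕ ¬(((x ∧ (y ⊕ y)) ⊕ ¬x) ⊕ ¬x) = min(1, 0.87 + 0.00) = min(1, 0.87) = 0.87
¬(y ⊕ ¬(((x ∧ (y ⊕ y)) ⊕ ¬x) ⊕ ¬x)) = 1 − 0.87 = 0.13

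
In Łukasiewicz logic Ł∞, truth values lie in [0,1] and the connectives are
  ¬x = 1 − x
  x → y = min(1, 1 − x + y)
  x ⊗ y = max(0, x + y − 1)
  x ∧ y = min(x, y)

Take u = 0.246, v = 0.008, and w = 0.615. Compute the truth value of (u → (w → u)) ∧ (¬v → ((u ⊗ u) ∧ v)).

w → u = min(1, 1 − 0.615 + 0.246) = min(1, 0.631) = 0.631
u → (w → u) = min(1, 1 − 0.246 + 0.631) = min(1, 1.385) = 1.000
¬v = 1 − 0.008 = 0.992
u ⊗ u = max(0, 0.246 + 0.246 − 1) = max(0, -0.508) = 0.000
(u ⊗ u) ∧ v = min(0.000, 0.008) = 0.000
¬v → ((u ⊗ u) ∧ v) = min(1, 1 − 0.992 + 0.000) = min(1, 0.008) = 0.008
(u → (w → u)) ∧ (¬v → ((u ⊗ u) ∧ v)) = min(1.000, 0.008) = 0.008

0.008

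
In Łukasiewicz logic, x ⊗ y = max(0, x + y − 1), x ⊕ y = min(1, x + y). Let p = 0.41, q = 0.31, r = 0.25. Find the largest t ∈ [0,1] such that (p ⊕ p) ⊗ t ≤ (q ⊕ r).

p ⊕ p = min(1, 0.41 + 0.41) = min(1, 0.82) = 0.82
So the left factor is p ⊕ p = 0.82.
q ⊕ r = min(1, 0.31 + 0.25) = min(1, 0.56) = 0.56
So the right-hand bound is q ⊕ r = 0.56.
The residuum of the Łukasiewicz t-norm gives the supremum: min(1, 1 − 0.82 + 0.56).
1 − 0.82 + 0.56 = 0.74, so t = min(1, 0.74) = 0.74.
Check: 0.82 ⊗ 0.74 = max(0, 0.56) = 0.56 ≤ 0.56.

0.74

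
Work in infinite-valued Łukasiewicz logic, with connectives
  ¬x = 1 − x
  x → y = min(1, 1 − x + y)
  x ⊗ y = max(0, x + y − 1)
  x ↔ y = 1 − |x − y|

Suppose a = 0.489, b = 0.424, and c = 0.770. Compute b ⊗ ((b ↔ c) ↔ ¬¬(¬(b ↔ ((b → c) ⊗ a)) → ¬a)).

0.078

b ↔ c = 1 − |0.424 − 0.770| = 1 − 0.346 = 0.654
b → c = min(1, 1 − 0.424 + 0.770) = min(1, 1.346) = 1.000
(b → c) ⊗ a = max(0, 1.000 + 0.489 − 1) = max(0, 0.489) = 0.489
b ↔ ((b → c) ⊗ a) = 1 − |0.424 − 0.489| = 1 − 0.065 = 0.935
¬(b ↔ ((b → c) ⊗ a)) = 1 − 0.935 = 0.065
¬a = 1 − 0.489 = 0.511
¬(b ↔ ((b → c) ⊗ a)) → ¬a = min(1, 1 − 0.065 + 0.511) = min(1, 1.446) = 1.000
¬(¬(b ↔ ((b → c) ⊗ a)) → ¬a) = 1 − 1.000 = 0.000
¬¬(¬(b ↔ ((b → c) ⊗ a)) → ¬a) = 1 − 0.000 = 1.000
(b ↔ c) ↔ ¬¬(¬(b ↔ ((b → c) ⊗ a)) → ¬a) = 1 − |0.654 − 1.000| = 1 − 0.346 = 0.654
b ⊗ ((b ↔ c) ↔ ¬¬(¬(b ↔ ((b → c) ⊗ a)) → ¬a)) = max(0, 0.424 + 0.654 − 1) = max(0, 0.078) = 0.078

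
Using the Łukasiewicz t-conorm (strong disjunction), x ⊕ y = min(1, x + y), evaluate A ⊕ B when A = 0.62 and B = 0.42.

1.00

A ⊕ B = min(1, 0.62 + 0.42) = min(1, 1.04) = 1.00
For comparison, the Gödel t-conorm max(x, y) would give 0.62.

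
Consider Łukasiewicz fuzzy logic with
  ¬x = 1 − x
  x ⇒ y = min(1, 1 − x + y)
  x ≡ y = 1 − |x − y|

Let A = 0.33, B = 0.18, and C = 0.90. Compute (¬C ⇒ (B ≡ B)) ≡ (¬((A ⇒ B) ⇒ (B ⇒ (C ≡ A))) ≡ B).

¬C = 1 − 0.90 = 0.10
B ≡ B = 1 − |0.18 − 0.18| = 1 − 0.00 = 1.00
¬C ⇒ (B ≡ B) = min(1, 1 − 0.10 + 1.00) = min(1, 1.90) = 1.00
A ⇒ B = min(1, 1 − 0.33 + 0.18) = min(1, 0.85) = 0.85
C ≡ A = 1 − |0.90 − 0.33| = 1 − 0.57 = 0.43
B ⇒ (C ≡ A) = min(1, 1 − 0.18 + 0.43) = min(1, 1.25) = 1.00
(A ⇒ B) ⇒ (B ⇒ (C ≡ A)) = min(1, 1 − 0.85 + 1.00) = min(1, 1.15) = 1.00
¬((A ⇒ B) ⇒ (B ⇒ (C ≡ A))) = 1 − 1.00 = 0.00
¬((A ⇒ B) ⇒ (B ⇒ (C ≡ A))) ≡ B = 1 − |0.00 − 0.18| = 1 − 0.18 = 0.82
(¬C ⇒ (B ≡ B)) ≡ (¬((A ⇒ B) ⇒ (B ⇒ (C ≡ A))) ≡ B) = 1 − |1.00 − 0.82| = 1 − 0.18 = 0.82

0.82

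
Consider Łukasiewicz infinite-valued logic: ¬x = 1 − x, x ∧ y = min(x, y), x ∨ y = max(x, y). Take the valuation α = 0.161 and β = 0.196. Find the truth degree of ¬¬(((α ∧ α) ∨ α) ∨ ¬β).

0.804

α ∧ α = min(0.161, 0.161) = 0.161
(α ∧ α) ∨ α = max(0.161, 0.161) = 0.161
¬β = 1 − 0.196 = 0.804
((α ∧ α) ∨ α) ∨ ¬β = max(0.161, 0.804) = 0.804
¬(((α ∧ α) ∨ α) ∨ ¬β) = 1 − 0.804 = 0.196
¬¬(((α ∧ α) ∨ α) ∨ ¬β) = 1 − 0.196 = 0.804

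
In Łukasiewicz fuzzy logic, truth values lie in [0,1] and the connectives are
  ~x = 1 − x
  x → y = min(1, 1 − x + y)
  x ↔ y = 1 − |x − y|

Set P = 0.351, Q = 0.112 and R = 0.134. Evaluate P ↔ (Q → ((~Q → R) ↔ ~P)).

~Q = 1 − 0.112 = 0.888
~Q → R = min(1, 1 − 0.888 + 0.134) = min(1, 0.246) = 0.246
~P = 1 − 0.351 = 0.649
(~Q → R) ↔ ~P = 1 − |0.246 − 0.649| = 1 − 0.403 = 0.597
Q → ((~Q → R) ↔ ~P) = min(1, 1 − 0.112 + 0.597) = min(1, 1.485) = 1.000
P ↔ (Q → ((~Q → R) ↔ ~P)) = 1 − |0.351 − 1.000| = 1 − 0.649 = 0.351

0.351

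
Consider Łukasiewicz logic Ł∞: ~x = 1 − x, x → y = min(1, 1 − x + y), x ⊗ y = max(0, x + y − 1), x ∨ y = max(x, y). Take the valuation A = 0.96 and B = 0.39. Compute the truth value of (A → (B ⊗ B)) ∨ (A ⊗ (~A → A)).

B ⊗ B = max(0, 0.39 + 0.39 − 1) = max(0, -0.22) = 0.00
A → (B ⊗ B) = min(1, 1 − 0.96 + 0.00) = min(1, 0.04) = 0.04
~A = 1 − 0.96 = 0.04
~A → A = min(1, 1 − 0.04 + 0.96) = min(1, 1.92) = 1.00
A ⊗ (~A → A) = max(0, 0.96 + 1.00 − 1) = max(0, 0.96) = 0.96
(A → (B ⊗ B)) ∨ (A ⊗ (~A → A)) = max(0.04, 0.96) = 0.96

0.96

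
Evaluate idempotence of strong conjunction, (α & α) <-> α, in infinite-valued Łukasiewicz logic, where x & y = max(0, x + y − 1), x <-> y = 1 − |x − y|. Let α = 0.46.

0.54

α & α = max(0, 0.46 + 0.46 − 1) = max(0, -0.08) = 0.00
(α & α) <-> α = 1 − |0.00 − 0.46| = 1 − 0.46 = 0.54
(The value 0.54 < 1 shows this instance is not satisfied; fails in Ł∞ since a ⊗ a = max(0, 2a−1) ≠ a in general.)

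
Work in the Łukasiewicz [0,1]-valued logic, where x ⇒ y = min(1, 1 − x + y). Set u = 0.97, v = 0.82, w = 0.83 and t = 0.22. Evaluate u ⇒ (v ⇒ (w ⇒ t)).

0.60

w ⇒ t = min(1, 1 − 0.83 + 0.22) = min(1, 0.39) = 0.39
v ⇒ (w ⇒ t) = min(1, 1 − 0.82 + 0.39) = min(1, 0.57) = 0.57
u ⇒ (v ⇒ (w ⇒ t)) = min(1, 1 − 0.97 + 0.57) = min(1, 0.60) = 0.60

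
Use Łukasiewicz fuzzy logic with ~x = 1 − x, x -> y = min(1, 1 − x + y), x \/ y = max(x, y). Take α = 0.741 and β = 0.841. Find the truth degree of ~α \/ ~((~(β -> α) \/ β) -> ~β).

0.682

~α = 1 − 0.741 = 0.259
β -> α = min(1, 1 − 0.841 + 0.741) = min(1, 0.900) = 0.900
~(β -> α) = 1 − 0.900 = 0.100
~(β -> α) \/ β = max(0.100, 0.841) = 0.841
~β = 1 − 0.841 = 0.159
(~(β -> α) \/ β) -> ~β = min(1, 1 − 0.841 + 0.159) = min(1, 0.318) = 0.318
~((~(β -> α) \/ β) -> ~β) = 1 − 0.318 = 0.682
~α \/ ~((~(β -> α) \/ β) -> ~β) = max(0.259, 0.682) = 0.682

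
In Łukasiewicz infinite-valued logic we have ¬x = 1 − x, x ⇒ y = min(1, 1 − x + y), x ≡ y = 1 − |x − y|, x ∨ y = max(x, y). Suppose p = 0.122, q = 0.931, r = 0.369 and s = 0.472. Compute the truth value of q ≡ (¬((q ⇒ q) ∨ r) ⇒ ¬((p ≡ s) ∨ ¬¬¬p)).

0.931

q ⇒ q = min(1, 1 − 0.931 + 0.931) = min(1, 1.000) = 1.000
(q ⇒ q) ∨ r = max(1.000, 0.369) = 1.000
¬((q ⇒ q) ∨ r) = 1 − 1.000 = 0.000
p ≡ s = 1 − |0.122 − 0.472| = 1 − 0.350 = 0.650
¬p = 1 − 0.122 = 0.878
¬¬p = 1 − 0.878 = 0.122
¬¬¬p = 1 − 0.122 = 0.878
(p ≡ s) ∨ ¬¬¬p = max(0.650, 0.878) = 0.878
¬((p ≡ s) ∨ ¬¬¬p) = 1 − 0.878 = 0.122
¬((q ⇒ q) ∨ r) ⇒ ¬((p ≡ s) ∨ ¬¬¬p) = min(1, 1 − 0.000 + 0.122) = min(1, 1.122) = 1.000
q ≡ (¬((q ⇒ q) ∨ r) ⇒ ¬((p ≡ s) ∨ ¬¬¬p)) = 1 − |0.931 − 1.000| = 1 − 0.069 = 0.931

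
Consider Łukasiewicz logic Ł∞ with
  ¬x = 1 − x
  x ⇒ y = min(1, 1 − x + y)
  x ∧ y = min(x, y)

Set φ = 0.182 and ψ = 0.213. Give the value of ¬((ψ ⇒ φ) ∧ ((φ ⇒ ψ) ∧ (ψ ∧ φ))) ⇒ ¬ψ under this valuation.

0.969

ψ ⇒ φ = min(1, 1 − 0.213 + 0.182) = min(1, 0.969) = 0.969
φ ⇒ ψ = min(1, 1 − 0.182 + 0.213) = min(1, 1.031) = 1.000
ψ ∧ φ = min(0.213, 0.182) = 0.182
(φ ⇒ ψ) ∧ (ψ ∧ φ) = min(1.000, 0.182) = 0.182
(ψ ⇒ φ) ∧ ((φ ⇒ ψ) ∧ (ψ ∧ φ)) = min(0.969, 0.182) = 0.182
¬((ψ ⇒ φ) ∧ ((φ ⇒ ψ) ∧ (ψ ∧ φ))) = 1 − 0.182 = 0.818
¬ψ = 1 − 0.213 = 0.787
¬((ψ ⇒ φ) ∧ ((φ ⇒ ψ) ∧ (ψ ∧ φ))) ⇒ ¬ψ = min(1, 1 − 0.818 + 0.787) = min(1, 0.969) = 0.969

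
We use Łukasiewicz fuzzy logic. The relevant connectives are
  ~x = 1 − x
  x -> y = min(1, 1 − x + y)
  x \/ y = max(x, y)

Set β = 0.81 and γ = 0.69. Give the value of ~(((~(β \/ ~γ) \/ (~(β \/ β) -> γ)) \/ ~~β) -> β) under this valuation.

~γ = 1 − 0.69 = 0.31
β \/ ~γ = max(0.81, 0.31) = 0.81
~(β \/ ~γ) = 1 − 0.81 = 0.19
β \/ β = max(0.81, 0.81) = 0.81
~(β \/ β) = 1 − 0.81 = 0.19
~(β \/ β) -> γ = min(1, 1 − 0.19 + 0.69) = min(1, 1.50) = 1.00
~(β \/ ~γ) \/ (~(β \/ β) -> γ) = max(0.19, 1.00) = 1.00
~β = 1 − 0.81 = 0.19
~~β = 1 − 0.19 = 0.81
(~(β \/ ~γ) \/ (~(β \/ β) -> γ)) \/ ~~β = max(1.00, 0.81) = 1.00
((~(β \/ ~γ) \/ (~(β \/ β) -> γ)) \/ ~~β) -> β = min(1, 1 − 1.00 + 0.81) = min(1, 0.81) = 0.81
~(((~(β \/ ~γ) \/ (~(β \/ β) -> γ)) \/ ~~β) -> β) = 1 − 0.81 = 0.19

0.19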